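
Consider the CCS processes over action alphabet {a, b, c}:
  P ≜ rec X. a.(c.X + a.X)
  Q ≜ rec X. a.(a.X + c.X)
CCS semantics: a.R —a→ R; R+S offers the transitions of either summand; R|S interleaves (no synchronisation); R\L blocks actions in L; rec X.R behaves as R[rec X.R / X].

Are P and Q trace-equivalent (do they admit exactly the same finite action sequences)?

LTS(P): 2 reachable states
  m0 = rec X. a.(c.X + a.X) ⊢ -a-> m1
  m1 = c.(rec X. a.(c.X + a.X)) + a.(rec X. a.(c.X + a.X)) ⊢ -a-> m0, -c-> m0
LTS(Q): 2 reachable states
  n0 = rec X. a.(a.X + c.X) ⊢ -a-> n1
  n1 = a.(rec X. a.(a.X + c.X)) + c.(rec X. a.(a.X + c.X)) ⊢ -a-> n0, -c-> n0
Coarsest stable partition (strong bisimilarity classes):
  B0 = {m0, n0}
  B1 = {m1, n1}
m0 ∈ B0, n0 ∈ B0 → same block
Bisimilar ⇒ trace-equivalent.

traces(P) = traces(Q)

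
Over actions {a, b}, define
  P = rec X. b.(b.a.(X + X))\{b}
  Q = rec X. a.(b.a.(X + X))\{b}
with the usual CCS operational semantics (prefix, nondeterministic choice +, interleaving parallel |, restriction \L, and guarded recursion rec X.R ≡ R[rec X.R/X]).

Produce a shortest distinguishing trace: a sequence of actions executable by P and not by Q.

b

Reachable graph of P (2 states):
  u0 = rec X. b.(b.a.(X + X))\{b} ⊢ ··b··> u1
  u1 = (b.a.((rec X. b.(b.a.(X + X))\{b}) + (rec X. b.(b.a.(X + X))\{b})))\{b} ⊢ ∅
Reachable graph of Q (2 states):
  v0 = rec X. a.(b.a.(X + X))\{b} ⊢ ··a··> v1
  v1 = (b.a.((rec X. a.(b.a.(X + X))\{b}) + (rec X. a.(b.a.(X + X))\{b})))\{b} ⊢ ∅
Trace ⟨b⟩ through P, begin at {u0}:
  step 1 (b): {u1}
  P completes σ.
Trace ⟨b⟩ through Q, begin at {v0}:
  step 1 (b): ∅  — Q cannot continue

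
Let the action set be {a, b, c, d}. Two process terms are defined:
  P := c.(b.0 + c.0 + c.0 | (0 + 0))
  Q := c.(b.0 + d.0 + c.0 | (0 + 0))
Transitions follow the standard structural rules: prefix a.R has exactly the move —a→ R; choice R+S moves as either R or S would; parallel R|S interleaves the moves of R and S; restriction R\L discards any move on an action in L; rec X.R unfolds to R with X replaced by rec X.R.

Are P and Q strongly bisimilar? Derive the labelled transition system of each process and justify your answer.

Reachable graph of P (4 states):
  s0 = c.(b.0 + c.0 + c.0 | (0 + 0)) | --c--▸ s1
  s1 = b.0 + c.0 + c.0 | (0 + 0) | --b--▸ s2, --c--▸ s2, --c--▸ s3
  s2 = 0 | (no moves)
  s3 = 0 | (0 + 0) | (no moves)
Reachable graph of Q (4 states):
  t0 = c.(b.0 + d.0 + c.0 | (0 + 0)) | --c--▸ t1
  t1 = b.0 + d.0 + c.0 | (0 + 0) | --b--▸ t2, --c--▸ t3, --d--▸ t2
  t2 = 0 | (no moves)
  t3 = 0 | (0 + 0) | (no moves)
Partition-refinement fixed point:
  B0 = {s0}
  B1 = {s1}
  B2 = {s2, s3, t2, t3}
  B3 = {t0}
  B4 = {t1}
s0 ∈ B0, t0 ∈ B3 → different blocks

NO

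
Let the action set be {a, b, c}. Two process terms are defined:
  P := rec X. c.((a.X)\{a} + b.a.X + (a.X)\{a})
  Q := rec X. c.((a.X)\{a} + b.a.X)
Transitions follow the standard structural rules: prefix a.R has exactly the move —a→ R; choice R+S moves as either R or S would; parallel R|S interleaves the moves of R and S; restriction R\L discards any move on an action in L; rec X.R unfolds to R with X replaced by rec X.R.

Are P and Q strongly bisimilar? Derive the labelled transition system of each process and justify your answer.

LTS(P): 3 reachable states
  p0 = rec X. c.((a.X)\{a} + b.a.X + (a.X)\{a}) has moves —c→ p1
  p1 = (a.(rec X. c.((a.X)\{a} + b.a.X + (a.X)\{a})))\{a} + b.a.(rec X. c.((a.X)\{a} + b.a.X + (a.X)\{a})) + (a.(rec X. c.((a.X)\{a} + b.a.X + (a.X)\{a})))\{a} has moves —b→ p2
  p2 = a.(rec X. c.((a.X)\{a} + b.a.X + (a.X)\{a})) has moves —a→ p0
LTS(Q): 3 reachable states
  q0 = rec X. c.((a.X)\{a} + b.a.X) has moves —c→ q1
  q1 = (a.(rec X. c.((a.X)\{a} + b.a.X)))\{a} + b.a.(rec X. c.((a.X)\{a} + b.a.X)) has moves —b→ q2
  q2 = a.(rec X. c.((a.X)\{a} + b.a.X)) has moves —a→ q0
Bisimilarity quotient blocks:
  B0 = {p0, q0}
  B1 = {p1, q1}
  B2 = {p2, q2}
p0 ∈ B0, q0 ∈ B0 → same block

P ~ Q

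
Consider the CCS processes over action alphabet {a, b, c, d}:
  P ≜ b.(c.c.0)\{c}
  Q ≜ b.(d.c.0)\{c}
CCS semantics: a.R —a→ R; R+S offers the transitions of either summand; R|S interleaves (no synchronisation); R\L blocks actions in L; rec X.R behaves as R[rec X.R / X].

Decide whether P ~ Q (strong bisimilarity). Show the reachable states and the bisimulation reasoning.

Reachable graph of P (2 states):
  u0 = b.(c.c.0)\{c} ⊢ —b→ u1
  u1 = (c.c.0)\{c} ⊢ stopped
Reachable graph of Q (3 states):
  v0 = b.(d.c.0)\{c} ⊢ —b→ v1
  v1 = (d.c.0)\{c} ⊢ —d→ v2
  v2 = (c.0)\{c} ⊢ stopped
Coarsest stable partition (strong bisimilarity classes):
  B0 = {u0}
  B1 = {u1, v2}
  B2 = {v0}
  B3 = {v1}
u0 ∈ B0, v0 ∈ B2 → different blocks

not bisimilar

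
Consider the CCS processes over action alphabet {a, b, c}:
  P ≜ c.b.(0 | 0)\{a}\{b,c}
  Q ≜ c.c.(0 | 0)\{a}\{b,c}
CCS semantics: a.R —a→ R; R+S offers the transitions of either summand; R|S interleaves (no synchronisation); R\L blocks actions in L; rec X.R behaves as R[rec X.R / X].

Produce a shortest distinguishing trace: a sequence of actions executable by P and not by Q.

LTS(P): 3 reachable states
  s0 = c.b.(0 | 0)\{a}\{b,c} has moves —c→ s1
  s1 = b.(0 | 0)\{a}\{b,c} has moves —b→ s2
  s2 = (0 | 0)\{a}\{b,c} has moves ·
LTS(Q): 3 reachable states
  t0 = c.c.(0 | 0)\{a}\{b,c} has moves —c→ t1
  t1 = c.(0 | 0)\{a}\{b,c} has moves —c→ t2
  t2 = (0 | 0)\{a}\{b,c} has moves ·
Executing cb from P (initial set {s0}):
  [1] c ⇒ {s1}
  [2] b ⇒ {s2}
  ✓ P
Executing cb from Q (initial set {t0}):
  [1] c ⇒ {t1}
  [2] b ⇒ ∅ (Q stuck)

cb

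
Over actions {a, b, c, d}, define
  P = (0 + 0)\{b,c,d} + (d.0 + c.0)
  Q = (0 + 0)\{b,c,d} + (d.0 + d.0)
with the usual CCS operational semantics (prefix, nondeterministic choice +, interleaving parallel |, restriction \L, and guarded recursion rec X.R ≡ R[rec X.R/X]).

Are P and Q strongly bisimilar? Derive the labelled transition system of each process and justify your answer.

P ≁ Q

P's transition system — 2 states:
  s0 = (0 + 0)\{b,c,d} + (d.0 + c.0) | --c--▸ s1, --d--▸ s1
  s1 = 0 | (no moves)
Q's transition system — 2 states:
  t0 = (0 + 0)\{b,c,d} + (d.0 + d.0) | --d--▸ t1
  t1 = 0 | (no moves)
Bisimilarity quotient blocks:
  B0 = {s0}
  B1 = {s1, t1}
  B2 = {t0}
s0 ∈ B0, t0 ∈ B2 → different blocks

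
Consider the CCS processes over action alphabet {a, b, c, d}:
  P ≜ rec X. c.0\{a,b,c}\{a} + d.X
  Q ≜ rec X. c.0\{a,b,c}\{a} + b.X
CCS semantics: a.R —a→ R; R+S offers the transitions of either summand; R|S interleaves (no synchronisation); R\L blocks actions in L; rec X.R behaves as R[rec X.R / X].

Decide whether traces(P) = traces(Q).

traces(P) ≠ traces(Q) — witness ⟨d⟩

P's transition system — 2 states:
  m0 = rec X. c.0\{a,b,c}\{a} + d.X :: ··c··> m1, ··d··> m0
  m1 = 0\{a,b,c}\{a} :: ∅
Q's transition system — 2 states:
  n0 = rec X. c.0\{a,b,c}\{a} + b.X :: ··b··> n0, ··c··> n1
  n1 = 0\{a,b,c}\{a} :: ∅
Trace ⟨d⟩ through P, begin at {m0}:
  [1] d ⇒ {m0}
  — P admits the full trace.
Trace ⟨d⟩ through Q, begin at {n0}:
  [1] d ⇒ no successor for Q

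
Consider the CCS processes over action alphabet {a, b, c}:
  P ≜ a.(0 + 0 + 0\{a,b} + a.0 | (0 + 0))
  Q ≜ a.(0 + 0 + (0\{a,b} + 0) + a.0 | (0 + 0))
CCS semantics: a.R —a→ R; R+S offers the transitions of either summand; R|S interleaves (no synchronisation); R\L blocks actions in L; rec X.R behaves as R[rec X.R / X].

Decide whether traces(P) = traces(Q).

P's transition system — 3 states:
  u0 = a.(0 + 0 + 0\{a,b} + a.0 | (0 + 0)) → ··a··> u1
  u1 = 0 + 0 + 0\{a,b} + a.0 | (0 + 0) → ··a··> u2
  u2 = 0 | (0 + 0) → stopped
Q's transition system — 3 states:
  v0 = a.(0 + 0 + (0\{a,b} + 0) + a.0 | (0 + 0)) → ··a··> v1
  v1 = 0 + 0 + (0\{a,b} + 0) + a.0 | (0 + 0) → ··a··> v2
  v2 = 0 | (0 + 0) → stopped
Partition-refinement fixed point:
  B0 = {u0, v0}
  B1 = {u1, v1}
  B2 = {u2, v2}
u0 ∈ B0, v0 ∈ B0 → same block
Bisimilar ⇒ trace-equivalent.

traces(P) = traces(Q)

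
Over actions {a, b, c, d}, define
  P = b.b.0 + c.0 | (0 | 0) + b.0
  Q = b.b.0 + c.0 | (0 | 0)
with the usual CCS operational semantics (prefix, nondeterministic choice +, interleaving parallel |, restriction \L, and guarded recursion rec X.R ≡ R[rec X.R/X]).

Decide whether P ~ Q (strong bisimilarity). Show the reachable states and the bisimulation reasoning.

P ≁ Q

Reachable graph of P (4 states):
  s0 = b.b.0 + c.0 | (0 | 0) + b.0 | —b→ s1, —b→ s2, —c→ s3
  s1 = 0 | ∅
  s2 = b.0 | —b→ s1
  s3 = 0 | (0 | 0) | ∅
Reachable graph of Q (4 states):
  t0 = b.b.0 + c.0 | (0 | 0) | —b→ t1, —c→ t2
  t1 = b.0 | —b→ t3
  t2 = 0 | (0 | 0) | ∅
  t3 = 0 | ∅
Coarsest stable partition (strong bisimilarity classes):
  B0 = {s0}
  B1 = {s1, s3, t2, t3}
  B2 = {s2, t1}
  B3 = {t0}
s0 ∈ B0, t0 ∈ B3 → different blocks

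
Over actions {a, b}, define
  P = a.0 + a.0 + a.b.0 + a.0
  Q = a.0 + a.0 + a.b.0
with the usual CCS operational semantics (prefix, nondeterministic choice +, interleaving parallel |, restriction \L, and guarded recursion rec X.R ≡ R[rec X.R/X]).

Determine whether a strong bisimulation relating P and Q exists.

P's transition system — 3 states:
  p0 = a.0 + a.0 + a.b.0 + a.0 → -a-> p1, -a-> p2
  p1 = 0 → stopped
  p2 = b.0 → -b-> p1
Q's transition system — 3 states:
  q0 = a.0 + a.0 + a.b.0 → -a-> q1, -a-> q2
  q1 = 0 → stopped
  q2 = b.0 → -b-> q1
Coarsest stable partition (strong bisimilarity classes):
  B0 = {p0, q0}
  B1 = {p1, q1}
  B2 = {p2, q2}
p0 ∈ B0, q0 ∈ B0 → same block

YES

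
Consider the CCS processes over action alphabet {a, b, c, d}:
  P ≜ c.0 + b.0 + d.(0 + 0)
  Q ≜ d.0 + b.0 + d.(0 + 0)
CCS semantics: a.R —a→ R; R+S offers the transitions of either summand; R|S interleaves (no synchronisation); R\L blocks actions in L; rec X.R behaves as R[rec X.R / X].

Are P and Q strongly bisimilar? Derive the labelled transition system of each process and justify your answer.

NO

Reachable graph of P (3 states):
  u0 = c.0 + b.0 + d.(0 + 0) ⊢ -b-> u1, -c-> u1, -d-> u2
  u1 = 0 ⊢ deadlocked
  u2 = 0 + 0 ⊢ deadlocked
Reachable graph of Q (3 states):
  v0 = d.0 + b.0 + d.(0 + 0) ⊢ -b-> v1, -d-> v1, -d-> v2
  v1 = 0 ⊢ deadlocked
  v2 = 0 + 0 ⊢ deadlocked
Coarsest stable partition (strong bisimilarity classes):
  B0 = {u0}
  B1 = {u1, u2, v1, v2}
  B2 = {v0}
u0 ∈ B0, v0 ∈ B2 → different blocks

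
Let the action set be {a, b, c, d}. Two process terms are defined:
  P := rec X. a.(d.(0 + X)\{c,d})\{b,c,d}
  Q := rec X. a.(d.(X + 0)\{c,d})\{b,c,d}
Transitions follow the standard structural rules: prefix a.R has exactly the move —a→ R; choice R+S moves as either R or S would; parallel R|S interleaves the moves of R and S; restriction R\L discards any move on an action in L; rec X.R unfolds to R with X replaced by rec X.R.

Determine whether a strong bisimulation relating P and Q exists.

LTS(P): 2 reachable states
  p0 = rec X. a.(d.(0 + X)\{c,d})\{b,c,d} | =a=> p1
  p1 = (d.(0 + (rec X. a.(d.(0 + X)\{c,d})\{b,c,d}))\{c,d})\{b,c,d} | stopped
LTS(Q): 2 reachable states
  q0 = rec X. a.(d.(X + 0)\{c,d})\{b,c,d} | =a=> q1
  q1 = (d.((rec X. a.(d.(X + 0)\{c,d})\{b,c,d}) + 0)\{c,d})\{b,c,d} | stopped
Partition-refinement fixed point:
  B0 = {p0, q0}
  B1 = {p1, q1}
p0 ∈ B0, q0 ∈ B0 → same block

bisimilar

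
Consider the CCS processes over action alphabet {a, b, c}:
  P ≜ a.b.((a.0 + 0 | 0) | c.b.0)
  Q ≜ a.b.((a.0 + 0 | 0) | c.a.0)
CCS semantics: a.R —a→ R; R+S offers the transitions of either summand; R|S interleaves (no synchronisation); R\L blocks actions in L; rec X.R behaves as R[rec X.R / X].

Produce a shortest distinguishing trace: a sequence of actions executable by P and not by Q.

abcb

LTS(P): 8 reachable states
  u0 = a.b.((a.0 + 0 | 0) | c.b.0) :: -a-> u1
  u1 = b.((a.0 + 0 | 0) | c.b.0) :: -b-> u2
  u2 = (a.0 + 0 | 0) | c.b.0 :: -a-> u3, -c-> u4
  u3 = 0 | c.b.0 :: -c-> u5
  u4 = (a.0 + 0 | 0) | b.0 :: -a-> u5, -b-> u6
  u5 = 0 | b.0 :: -b-> u7
  u6 = (a.0 + 0 | 0) | 0 :: -a-> u7
  u7 = 0 | 0 :: stopped
LTS(Q): 8 reachable states
  v0 = a.b.((a.0 + 0 | 0) | c.a.0) :: -a-> v1
  v1 = b.((a.0 + 0 | 0) | c.a.0) :: -b-> v2
  v2 = (a.0 + 0 | 0) | c.a.0 :: -a-> v3, -c-> v4
  v3 = 0 | c.a.0 :: -c-> v5
  v4 = (a.0 + 0 | 0) | a.0 :: -a-> v5, -a-> v6
  v5 = 0 | a.0 :: -a-> v7
  v6 = (a.0 + 0 | 0) | 0 :: -a-> v7
  v7 = 0 | 0 :: stopped
Trace ⟨abcb⟩ through P, begin at {u0}:
  after a @ step 1: {u1}
  after b @ step 2: {u2}
  after c @ step 3: {u4}
  after b @ step 4: {u6}
  — P admits the full trace.
Trace ⟨abcb⟩ through Q, begin at {v0}:
  after a @ step 1: {v1}
  after b @ step 2: {v2}
  after c @ step 3: {v4}
  after b @ step 4: ∅  — Q cannot continue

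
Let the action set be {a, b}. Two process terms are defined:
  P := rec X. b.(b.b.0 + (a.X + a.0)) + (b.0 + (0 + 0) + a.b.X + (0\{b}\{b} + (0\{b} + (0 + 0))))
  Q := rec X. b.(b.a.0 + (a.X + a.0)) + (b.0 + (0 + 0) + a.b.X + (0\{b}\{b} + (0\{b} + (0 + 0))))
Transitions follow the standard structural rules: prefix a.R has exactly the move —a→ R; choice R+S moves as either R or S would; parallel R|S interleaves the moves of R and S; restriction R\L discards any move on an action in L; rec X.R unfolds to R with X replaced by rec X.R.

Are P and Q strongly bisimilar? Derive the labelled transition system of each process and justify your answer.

P's transition system — 5 states:
  s0 = rec X. b.(b.b.0 + (a.X + a.0)) + (b.0 + (0 + 0) + a.b.X + (0\{b}\{b} + (0\{b} + (0 + 0)))) :: -a-> s1, -b-> s2, -b-> s3
  s1 = b.(rec X. b.(b.b.0 + (a.X + a.0)) + (b.0 + (0 + 0) + a.b.X + (0\{b}\{b} + (0\{b} + (0 + 0))))) :: -b-> s0
  s2 = 0 :: stopped
  s3 = b.b.0 + (a.(rec X. b.(b.b.0 + (a.X + a.0)) + (b.0 + (0 + 0) + a.b.X + (0\{b}\{b} + (0\{b} + (0 + 0))))) + a.0) :: -a-> s0, -a-> s2, -b-> s4
  s4 = b.0 :: -b-> s2
Q's transition system — 5 states:
  t0 = rec X. b.(b.a.0 + (a.X + a.0)) + (b.0 + (0 + 0) + a.b.X + (0\{b}\{b} + (0\{b} + (0 + 0)))) :: -a-> t1, -b-> t2, -b-> t3
  t1 = b.(rec X. b.(b.a.0 + (a.X + a.0)) + (b.0 + (0 + 0) + a.b.X + (0\{b}\{b} + (0\{b} + (0 + 0))))) :: -b-> t0
  t2 = 0 :: stopped
  t3 = b.a.0 + (a.(rec X. b.(b.a.0 + (a.X + a.0)) + (b.0 + (0 + 0) + a.b.X + (0\{b}\{b} + (0\{b} + (0 + 0))))) + a.0) :: -a-> t0, -a-> t2, -b-> t4
  t4 = a.0 :: -a-> t2
Partition-refinement fixed point:
  B0 = {s0}
  B1 = {s3}
  B2 = {s2, t2}
  B3 = {s4}
  B4 = {s1}
  B5 = {t0}
  B6 = {t3}
  B7 = {t4}
  B8 = {t1}
s0 ∈ B0, t0 ∈ B5 → different blocks

NO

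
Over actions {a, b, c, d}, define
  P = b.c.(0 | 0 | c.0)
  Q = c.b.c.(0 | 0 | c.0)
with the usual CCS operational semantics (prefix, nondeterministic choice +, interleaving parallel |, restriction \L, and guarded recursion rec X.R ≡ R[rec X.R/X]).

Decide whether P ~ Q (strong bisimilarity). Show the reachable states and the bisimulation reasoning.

not bisimilar

P's transition system — 4 states:
  u0 = b.c.(0 | 0 | c.0) | --b--▸ u1
  u1 = c.(0 | 0 | c.0) | --c--▸ u2
  u2 = 0 | 0 | c.0 | --c--▸ u3
  u3 = 0 | 0 | 0 | deadlocked
Q's transition system — 5 states:
  v0 = c.b.c.(0 | 0 | c.0) | --c--▸ v1
  v1 = b.c.(0 | 0 | c.0) | --b--▸ v2
  v2 = c.(0 | 0 | c.0) | --c--▸ v3
  v3 = 0 | 0 | c.0 | --c--▸ v4
  v4 = 0 | 0 | 0 | deadlocked
Partition-refinement fixed point:
  B0 = {u0, v1}
  B1 = {u1, v2}
  B2 = {u2, v3}
  B3 = {u3, v4}
  B4 = {v0}
u0 ∈ B0, v0 ∈ B4 → different blocks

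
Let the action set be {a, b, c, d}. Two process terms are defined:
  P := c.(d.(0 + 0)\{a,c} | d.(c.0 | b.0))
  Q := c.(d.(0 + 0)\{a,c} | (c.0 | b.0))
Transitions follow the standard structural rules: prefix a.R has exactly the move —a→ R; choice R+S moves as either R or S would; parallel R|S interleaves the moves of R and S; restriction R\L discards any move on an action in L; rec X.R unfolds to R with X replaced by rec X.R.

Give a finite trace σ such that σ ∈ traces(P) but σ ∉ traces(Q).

cdd

LTS(P): 11 reachable states
  p0 = c.(d.(0 + 0)\{a,c} | d.(c.0 | b.0)) → -c-> p1
  p1 = d.(0 + 0)\{a,c} | d.(c.0 | b.0) → -d-> p2, -d-> p3
  p2 = (0 + 0)\{a,c} | d.(c.0 | b.0) → -d-> p4
  p3 = d.(0 + 0)\{a,c} | (c.0 | b.0) → -b-> p5, -c-> p6, -d-> p4
  p4 = (0 + 0)\{a,c} | (c.0 | b.0) → -b-> p7, -c-> p8
  p5 = d.(0 + 0)\{a,c} | (c.0 | 0) → -c-> p9, -d-> p7
  p6 = d.(0 + 0)\{a,c} | (0 | b.0) → -b-> p9, -d-> p8
  p7 = (0 + 0)\{a,c} | (c.0 | 0) → -c-> p10
  p8 = (0 + 0)\{a,c} | (0 | b.0) → -b-> p10
  p9 = d.(0 + 0)\{a,c} | (0 | 0) → -d-> p10
  p10 = (0 + 0)\{a,c} | (0 | 0) → (no moves)
LTS(Q): 9 reachable states
  q0 = c.(d.(0 + 0)\{a,c} | (c.0 | b.0)) → -c-> q1
  q1 = d.(0 + 0)\{a,c} | (c.0 | b.0) → -b-> q2, -c-> q3, -d-> q4
  q2 = d.(0 + 0)\{a,c} | (c.0 | 0) → -c-> q5, -d-> q6
  q3 = d.(0 + 0)\{a,c} | (0 | b.0) → -b-> q5, -d-> q7
  q4 = (0 + 0)\{a,c} | (c.0 | b.0) → -b-> q6, -c-> q7
  q5 = d.(0 + 0)\{a,c} | (0 | 0) → -d-> q8
  q6 = (0 + 0)\{a,c} | (c.0 | 0) → -c-> q8
  q7 = (0 + 0)\{a,c} | (0 | b.0) → -b-> q8
  q8 = (0 + 0)\{a,c} | (0 | 0) → (no moves)
Executing cdd from P (initial set {p0}):
  after c @ step 1: {p1}
  after d @ step 2: {p2, p3}
  after d @ step 3: {p4}
  ✓ P
Executing cdd from Q (initial set {q0}):
  after c @ step 1: {q1}
  after d @ step 2: {q4}
  after d @ step 3: no successor for Q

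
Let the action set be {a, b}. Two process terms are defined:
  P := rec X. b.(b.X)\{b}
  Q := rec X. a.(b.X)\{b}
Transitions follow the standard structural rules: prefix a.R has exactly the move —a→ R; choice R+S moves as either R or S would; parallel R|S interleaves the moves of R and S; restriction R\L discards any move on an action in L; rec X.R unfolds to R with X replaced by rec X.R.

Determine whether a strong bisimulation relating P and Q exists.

NO

P's transition system — 2 states:
  u0 = rec X. b.(b.X)\{b} | --b--▸ u1
  u1 = (b.(rec X. b.(b.X)\{b}))\{b} | ∅
Q's transition system — 2 states:
  v0 = rec X. a.(b.X)\{b} | --a--▸ v1
  v1 = (b.(rec X. a.(b.X)\{b}))\{b} | ∅
Coarsest stable partition (strong bisimilarity classes):
  B0 = {u0}
  B1 = {u1, v1}
  B2 = {v0}
u0 ∈ B0, v0 ∈ B2 → different blocks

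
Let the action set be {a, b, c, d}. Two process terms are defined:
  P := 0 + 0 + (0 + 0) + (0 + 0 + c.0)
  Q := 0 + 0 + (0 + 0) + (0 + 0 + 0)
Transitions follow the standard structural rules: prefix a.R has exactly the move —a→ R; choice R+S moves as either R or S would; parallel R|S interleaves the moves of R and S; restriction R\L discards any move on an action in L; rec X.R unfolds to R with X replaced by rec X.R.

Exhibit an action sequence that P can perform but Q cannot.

LTS(P): 2 reachable states
  m0 = 0 + 0 + (0 + 0) + (0 + 0 + c.0) :: --c--▸ m1
  m1 = 0 :: ·
LTS(Q): 1 reachable states
  n0 = 0 + 0 + (0 + 0) + (0 + 0 + 0) :: ·
Executing c from P (initial set {m0}):
  [1] c ⇒ {m1}
  — P admits the full trace.
Executing c from Q (initial set {n0}):
  [1] c ⇒ ∅  — Q cannot continue

c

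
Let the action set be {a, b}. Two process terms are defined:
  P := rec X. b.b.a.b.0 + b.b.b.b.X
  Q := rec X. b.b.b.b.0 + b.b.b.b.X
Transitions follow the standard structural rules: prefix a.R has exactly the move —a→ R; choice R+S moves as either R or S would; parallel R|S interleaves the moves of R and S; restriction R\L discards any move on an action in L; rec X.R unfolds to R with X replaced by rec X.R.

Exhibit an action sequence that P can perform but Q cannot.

P's transition system — 8 states:
  s0 = rec X. b.b.a.b.0 + b.b.b.b.X :: ··b··> s1, ··b··> s2
  s1 = b.a.b.0 :: ··b··> s3
  s2 = b.b.b.(rec X. b.b.a.b.0 + b.b.b.b.X) :: ··b··> s4
  s3 = a.b.0 :: ··a··> s5
  s4 = b.b.(rec X. b.b.a.b.0 + b.b.b.b.X) :: ··b··> s6
  s5 = b.0 :: ··b··> s7
  s6 = b.(rec X. b.b.a.b.0 + b.b.b.b.X) :: ··b··> s0
  s7 = 0 :: (no moves)
Q's transition system — 8 states:
  t0 = rec X. b.b.b.b.0 + b.b.b.b.X :: ··b··> t1, ··b··> t2
  t1 = b.b.b.(rec X. b.b.b.b.0 + b.b.b.b.X) :: ··b··> t3
  t2 = b.b.b.0 :: ··b··> t4
  t3 = b.b.(rec X. b.b.b.b.0 + b.b.b.b.X) :: ··b··> t5
  t4 = b.b.0 :: ··b··> t6
  t5 = b.(rec X. b.b.b.b.0 + b.b.b.b.X) :: ··b··> t0
  t6 = b.0 :: ··b··> t7
  t7 = 0 :: (no moves)
Run σ = ⟨bba⟩ on P: start {s0}
  [1] b ⇒ {s1, s2}
  [2] b ⇒ {s3, s4}
  [3] a ⇒ {s5}
  P completes σ.
Run σ = ⟨bba⟩ on Q: start {t0}
  [1] b ⇒ {t1, t2}
  [2] b ⇒ {t3, t4}
  [3] a ⇒ ∅ (Q stuck)

bba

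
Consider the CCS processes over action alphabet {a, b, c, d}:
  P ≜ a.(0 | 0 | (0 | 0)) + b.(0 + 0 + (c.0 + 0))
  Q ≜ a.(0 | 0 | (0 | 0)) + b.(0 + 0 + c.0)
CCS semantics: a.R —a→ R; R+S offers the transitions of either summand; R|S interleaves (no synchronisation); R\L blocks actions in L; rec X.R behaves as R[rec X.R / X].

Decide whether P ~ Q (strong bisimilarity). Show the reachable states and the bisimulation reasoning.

bisimilar

LTS(P): 4 reachable states
  u0 = a.(0 | 0 | (0 | 0)) + b.(0 + 0 + (c.0 + 0)) | ··a··> u1, ··b··> u2
  u1 = 0 | 0 | (0 | 0) | ∅
  u2 = 0 + 0 + (c.0 + 0) | ··c··> u3
  u3 = 0 | ∅
LTS(Q): 4 reachable states
  v0 = a.(0 | 0 | (0 | 0)) + b.(0 + 0 + c.0) | ··a··> v1, ··b··> v2
  v1 = 0 | 0 | (0 | 0) | ∅
  v2 = 0 + 0 + c.0 | ··c··> v3
  v3 = 0 | ∅
Partition-refinement fixed point:
  B0 = {u0, v0}
  B1 = {u2, v2}
  B2 = {u1, u3, v1, v3}
u0 ∈ B0, v0 ∈ B0 → same block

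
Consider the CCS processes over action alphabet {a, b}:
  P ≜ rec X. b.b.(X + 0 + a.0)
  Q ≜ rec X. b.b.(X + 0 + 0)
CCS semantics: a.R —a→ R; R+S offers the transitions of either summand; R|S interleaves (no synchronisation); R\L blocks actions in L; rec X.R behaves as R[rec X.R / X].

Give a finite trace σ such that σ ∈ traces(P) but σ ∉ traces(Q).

bba

LTS(P): 4 reachable states
  m0 = rec X. b.b.(X + 0 + a.0) :: —b→ m1
  m1 = b.((rec X. b.b.(X + 0 + a.0)) + 0 + a.0) :: —b→ m2
  m2 = (rec X. b.b.(X + 0 + a.0)) + 0 + a.0 :: —a→ m3, —b→ m1
  m3 = 0 :: ∅
LTS(Q): 3 reachable states
  n0 = rec X. b.b.(X + 0 + 0) :: —b→ n1
  n1 = b.((rec X. b.b.(X + 0 + 0)) + 0 + 0) :: —b→ n2
  n2 = (rec X. b.b.(X + 0 + 0)) + 0 + 0 :: —b→ n1
Run σ = ⟨bba⟩ on P: start {m0}
  after b @ step 1: {m1}
  after b @ step 2: {m2}
  after a @ step 3: {m3}
  ✓ P
Run σ = ⟨bba⟩ on Q: start {n0}
  after b @ step 1: {n1}
  after b @ step 2: {n2}
  after a @ step 3: no successor for Q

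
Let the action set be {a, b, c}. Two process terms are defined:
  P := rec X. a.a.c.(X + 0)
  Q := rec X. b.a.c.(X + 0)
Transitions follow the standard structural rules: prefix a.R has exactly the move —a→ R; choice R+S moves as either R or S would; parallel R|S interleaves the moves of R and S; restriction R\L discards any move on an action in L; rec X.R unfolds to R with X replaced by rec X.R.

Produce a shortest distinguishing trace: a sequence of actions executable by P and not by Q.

LTS(P): 4 reachable states
  u0 = rec X. a.a.c.(X + 0) has moves —a→ u1
  u1 = a.c.((rec X. a.a.c.(X + 0)) + 0) has moves —a→ u2
  u2 = c.((rec X. a.a.c.(X + 0)) + 0) has moves —c→ u3
  u3 = (rec X. a.a.c.(X + 0)) + 0 has moves —a→ u1
LTS(Q): 4 reachable states
  v0 = rec X. b.a.c.(X + 0) has moves —b→ v1
  v1 = a.c.((rec X. b.a.c.(X + 0)) + 0) has moves —a→ v2
  v2 = c.((rec X. b.a.c.(X + 0)) + 0) has moves —c→ v3
  v3 = (rec X. b.a.c.(X + 0)) + 0 has moves —b→ v1
Executing a from P (initial set {u0}):
  step 1 (a): {u1}
  P completes σ.
Executing a from Q (initial set {v0}):
  step 1 (a): no successor for Q

a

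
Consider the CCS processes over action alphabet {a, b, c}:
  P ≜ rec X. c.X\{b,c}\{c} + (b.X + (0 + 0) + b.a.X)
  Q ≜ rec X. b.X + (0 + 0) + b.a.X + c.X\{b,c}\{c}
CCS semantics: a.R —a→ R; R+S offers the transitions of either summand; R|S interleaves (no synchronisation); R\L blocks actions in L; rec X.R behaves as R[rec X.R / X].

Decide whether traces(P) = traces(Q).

Reachable graph of P (3 states):
  s0 = rec X. c.X\{b,c}\{c} + (b.X + (0 + 0) + b.a.X) → -b-> s0, -b-> s1, -c-> s2
  s1 = a.(rec X. c.X\{b,c}\{c} + (b.X + (0 + 0) + b.a.X)) → -a-> s0
  s2 = (rec X. c.X\{b,c}\{c} + (b.X + (0 + 0) + b.a.X))\{b,c}\{c} → stopped
Reachable graph of Q (3 states):
  t0 = rec X. b.X + (0 + 0) + b.a.X + c.X\{b,c}\{c} → -b-> t0, -b-> t1, -c-> t2
  t1 = a.(rec X. b.X + (0 + 0) + b.a.X + c.X\{b,c}\{c}) → -a-> t0
  t2 = (rec X. b.X + (0 + 0) + b.a.X + c.X\{b,c}\{c})\{b,c}\{c} → stopped
Coarsest stable partition (strong bisimilarity classes):
  B0 = {s0, t0}
  B1 = {s2, t2}
  B2 = {s1, t1}
s0 ∈ B0, t0 ∈ B0 → same block
Bisimilar ⇒ trace-equivalent.

traces(P) = traces(Q)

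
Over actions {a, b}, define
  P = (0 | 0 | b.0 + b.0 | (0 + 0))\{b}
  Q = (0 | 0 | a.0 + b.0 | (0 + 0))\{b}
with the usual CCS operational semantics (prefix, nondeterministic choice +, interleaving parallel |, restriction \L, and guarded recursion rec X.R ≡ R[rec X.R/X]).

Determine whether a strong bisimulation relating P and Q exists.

NO

LTS(P): 1 reachable states
  u0 = (0 | 0 | b.0 + b.0 | (0 + 0))\{b} has moves stopped
LTS(Q): 2 reachable states
  v0 = (0 | 0 | a.0 + b.0 | (0 + 0))\{b} has moves ··a··> v1
  v1 = (0 | 0 | 0)\{b} has moves stopped
Coarsest stable partition (strong bisimilarity classes):
  B0 = {u0, v1}
  B1 = {v0}
u0 ∈ B0, v0 ∈ B1 → different blocks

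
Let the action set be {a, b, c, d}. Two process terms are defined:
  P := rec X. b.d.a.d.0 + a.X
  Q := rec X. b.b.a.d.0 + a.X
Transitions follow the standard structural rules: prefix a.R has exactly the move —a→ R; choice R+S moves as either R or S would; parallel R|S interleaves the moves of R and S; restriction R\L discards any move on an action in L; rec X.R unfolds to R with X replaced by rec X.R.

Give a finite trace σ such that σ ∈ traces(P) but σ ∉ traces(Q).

Reachable graph of P (5 states):
  s0 = rec X. b.d.a.d.0 + a.X | --a--▸ s0, --b--▸ s1
  s1 = d.a.d.0 | --d--▸ s2
  s2 = a.d.0 | --a--▸ s3
  s3 = d.0 | --d--▸ s4
  s4 = 0 | (no moves)
Reachable graph of Q (5 states):
  t0 = rec X. b.b.a.d.0 + a.X | --a--▸ t0, --b--▸ t1
  t1 = b.a.d.0 | --b--▸ t2
  t2 = a.d.0 | --a--▸ t3
  t3 = d.0 | --d--▸ t4
  t4 = 0 | (no moves)
Trace ⟨bd⟩ through P, begin at {s0}:
  after b @ step 1: {s1}
  after d @ step 2: {s2}
  P completes σ.
Trace ⟨bd⟩ through Q, begin at {t0}:
  after b @ step 1: {t1}
  after d @ step 2: no successor for Q

bd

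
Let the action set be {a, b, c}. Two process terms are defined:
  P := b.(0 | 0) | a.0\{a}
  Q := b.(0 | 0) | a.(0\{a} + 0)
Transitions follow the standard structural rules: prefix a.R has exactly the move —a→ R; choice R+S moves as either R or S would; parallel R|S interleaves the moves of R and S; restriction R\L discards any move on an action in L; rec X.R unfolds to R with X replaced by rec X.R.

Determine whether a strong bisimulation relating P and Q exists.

LTS(P): 4 reachable states
  p0 = b.(0 | 0) | a.0\{a} has moves ··a··> p1, ··b··> p2
  p1 = b.(0 | 0) | 0\{a} has moves ··b··> p3
  p2 = 0 | 0 | a.0\{a} has moves ··a··> p3
  p3 = 0 | 0 | 0\{a} has moves ∅
LTS(Q): 4 reachable states
  q0 = b.(0 | 0) | a.(0\{a} + 0) has moves ··a··> q1, ··b··> q2
  q1 = b.(0 | 0) | (0\{a} + 0) has moves ··b··> q3
  q2 = 0 | 0 | a.(0\{a} + 0) has moves ··a··> q3
  q3 = 0 | 0 | (0\{a} + 0) has moves ∅
Coarsest stable partition (strong bisimilarity classes):
  B0 = {p0, q0}
  B1 = {p2, q2}
  B2 = {p3, q3}
  B3 = {p1, q1}
p0 ∈ B0, q0 ∈ B0 → same block

P ~ Q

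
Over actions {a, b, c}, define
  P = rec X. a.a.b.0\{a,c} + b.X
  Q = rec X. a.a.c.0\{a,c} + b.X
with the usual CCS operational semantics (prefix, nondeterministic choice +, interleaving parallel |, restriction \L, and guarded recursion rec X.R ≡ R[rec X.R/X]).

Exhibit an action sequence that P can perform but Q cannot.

aab

Reachable graph of P (4 states):
  u0 = rec X. a.a.b.0\{a,c} + b.X | ··a··> u1, ··b··> u0
  u1 = a.b.0\{a,c} | ··a··> u2
  u2 = b.0\{a,c} | ··b··> u3
  u3 = 0\{a,c} | ∅
Reachable graph of Q (4 states):
  v0 = rec X. a.a.c.0\{a,c} + b.X | ··a··> v1, ··b··> v0
  v1 = a.c.0\{a,c} | ··a··> v2
  v2 = c.0\{a,c} | ··c··> v3
  v3 = 0\{a,c} | ∅
Trace ⟨aab⟩ through P, begin at {u0}:
  step 1 (a): {u1}
  step 2 (a): {u2}
  step 3 (b): {u3}
  — P admits the full trace.
Trace ⟨aab⟩ through Q, begin at {v0}:
  step 1 (a): {v1}
  step 2 (a): {v2}
  step 3 (b): ∅  — Q cannot continue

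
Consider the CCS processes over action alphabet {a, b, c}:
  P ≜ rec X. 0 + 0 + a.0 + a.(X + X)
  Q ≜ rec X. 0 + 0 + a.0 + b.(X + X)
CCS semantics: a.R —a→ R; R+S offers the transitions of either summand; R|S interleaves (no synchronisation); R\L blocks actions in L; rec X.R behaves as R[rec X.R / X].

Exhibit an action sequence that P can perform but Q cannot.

aa

P's transition system — 3 states:
  p0 = rec X. 0 + 0 + a.0 + a.(X + X) ⊢ --a--▸ p1, --a--▸ p2
  p1 = (rec X. 0 + 0 + a.0 + a.(X + X)) + (rec X. 0 + 0 + a.0 + a.(X + X)) ⊢ --a--▸ p1, --a--▸ p2
  p2 = 0 ⊢ ·
Q's transition system — 3 states:
  q0 = rec X. 0 + 0 + a.0 + b.(X + X) ⊢ --a--▸ q1, --b--▸ q2
  q1 = 0 ⊢ ·
  q2 = (rec X. 0 + 0 + a.0 + b.(X + X)) + (rec X. 0 + 0 + a.0 + b.(X + X)) ⊢ --a--▸ q1, --b--▸ q2
Executing aa from P (initial set {p0}):
  step 1 (a): {p1, p2}
  step 2 (a): {p1, p2}
  — P admits the full trace.
Executing aa from Q (initial set {q0}):
  step 1 (a): {q1}
  step 2 (a): no successor for Q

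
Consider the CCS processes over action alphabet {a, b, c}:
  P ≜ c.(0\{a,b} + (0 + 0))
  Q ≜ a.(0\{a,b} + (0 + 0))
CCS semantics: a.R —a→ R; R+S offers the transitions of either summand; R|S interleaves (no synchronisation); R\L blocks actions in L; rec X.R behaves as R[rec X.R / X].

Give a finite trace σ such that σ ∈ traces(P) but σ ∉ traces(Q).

Reachable graph of P (2 states):
  u0 = c.(0\{a,b} + (0 + 0)) ⊢ =c=> u1
  u1 = 0\{a,b} + (0 + 0) ⊢ ∅
Reachable graph of Q (2 states):
  v0 = a.(0\{a,b} + (0 + 0)) ⊢ =a=> v1
  v1 = 0\{a,b} + (0 + 0) ⊢ ∅
Trace ⟨c⟩ through P, begin at {u0}:
  after c @ step 1: {u1}
  P completes σ.
Trace ⟨c⟩ through Q, begin at {v0}:
  after c @ step 1: ∅ (Q stuck)

c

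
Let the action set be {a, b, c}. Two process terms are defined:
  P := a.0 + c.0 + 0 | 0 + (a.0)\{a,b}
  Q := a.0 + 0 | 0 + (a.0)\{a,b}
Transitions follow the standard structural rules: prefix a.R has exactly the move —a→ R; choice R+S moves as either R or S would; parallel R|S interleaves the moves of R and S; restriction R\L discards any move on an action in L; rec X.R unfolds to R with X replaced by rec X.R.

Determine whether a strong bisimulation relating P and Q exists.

Reachable graph of P (2 states):
  p0 = a.0 + c.0 + 0 | 0 + (a.0)\{a,b} ⊢ =a=> p1, =c=> p1
  p1 = 0 ⊢ ·
Reachable graph of Q (2 states):
  q0 = a.0 + 0 | 0 + (a.0)\{a,b} ⊢ =a=> q1
  q1 = 0 ⊢ ·
Bisimilarity quotient blocks:
  B0 = {p0}
  B1 = {p1, q1}
  B2 = {q0}
p0 ∈ B0, q0 ∈ B2 → different blocks

NO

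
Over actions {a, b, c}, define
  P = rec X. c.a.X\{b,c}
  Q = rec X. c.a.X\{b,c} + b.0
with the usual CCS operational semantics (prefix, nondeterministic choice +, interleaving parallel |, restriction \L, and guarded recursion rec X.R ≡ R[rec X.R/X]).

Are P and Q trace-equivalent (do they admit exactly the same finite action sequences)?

trace-distinct — witness ⟨b⟩

LTS(P): 3 reachable states
  m0 = rec X. c.a.X\{b,c} ⊢ --c--▸ m1
  m1 = a.(rec X. c.a.X\{b,c})\{b,c} ⊢ --a--▸ m2
  m2 = (rec X. c.a.X\{b,c})\{b,c} ⊢ ∅
LTS(Q): 4 reachable states
  n0 = rec X. c.a.X\{b,c} + b.0 ⊢ --b--▸ n1, --c--▸ n2
  n1 = 0 ⊢ ∅
  n2 = a.(rec X. c.a.X\{b,c} + b.0)\{b,c} ⊢ --a--▸ n3
  n3 = (rec X. c.a.X\{b,c} + b.0)\{b,c} ⊢ ∅
Run σ = ⟨b⟩ on Q: start {n0}
  step 1 (b): {n1}
  ✓ Q
Run σ = ⟨b⟩ on P: start {m0}
  step 1 (b): ∅ (P stuck)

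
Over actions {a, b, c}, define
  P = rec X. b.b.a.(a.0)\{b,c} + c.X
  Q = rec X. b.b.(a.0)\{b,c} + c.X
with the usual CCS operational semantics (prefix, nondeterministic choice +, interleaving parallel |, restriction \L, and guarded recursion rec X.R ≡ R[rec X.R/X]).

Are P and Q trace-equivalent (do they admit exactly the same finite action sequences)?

trace-distinct — witness ⟨bbaa⟩

Reachable graph of P (5 states):
  u0 = rec X. b.b.a.(a.0)\{b,c} + c.X :: -b-> u1, -c-> u0
  u1 = b.a.(a.0)\{b,c} :: -b-> u2
  u2 = a.(a.0)\{b,c} :: -a-> u3
  u3 = (a.0)\{b,c} :: -a-> u4
  u4 = 0\{b,c} :: stopped
Reachable graph of Q (4 states):
  v0 = rec X. b.b.(a.0)\{b,c} + c.X :: -b-> v1, -c-> v0
  v1 = b.(a.0)\{b,c} :: -b-> v2
  v2 = (a.0)\{b,c} :: -a-> v3
  v3 = 0\{b,c} :: stopped
Run σ = ⟨bbaa⟩ on P: start {u0}
  [1] b ⇒ {u1}
  [2] b ⇒ {u2}
  [3] a ⇒ {u3}
  [4] a ⇒ {u4}
  ✓ P
Run σ = ⟨bbaa⟩ on Q: start {v0}
  [1] b ⇒ {v1}
  [2] b ⇒ {v2}
  [3] a ⇒ {v3}
  [4] a ⇒ ∅ (Q stuck)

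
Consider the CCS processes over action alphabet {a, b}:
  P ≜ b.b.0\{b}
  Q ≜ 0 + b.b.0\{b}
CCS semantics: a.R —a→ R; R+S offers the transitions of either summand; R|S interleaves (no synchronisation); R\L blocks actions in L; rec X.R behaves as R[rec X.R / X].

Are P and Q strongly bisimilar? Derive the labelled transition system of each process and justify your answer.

Reachable graph of P (3 states):
  p0 = b.b.0\{b} :: —b→ p1
  p1 = b.0\{b} :: —b→ p2
  p2 = 0\{b} :: stopped
Reachable graph of Q (3 states):
  q0 = 0 + b.b.0\{b} :: —b→ q1
  q1 = b.0\{b} :: —b→ q2
  q2 = 0\{b} :: stopped
Partition-refinement fixed point:
  B0 = {p0, q0}
  B1 = {p1, q1}
  B2 = {p2, q2}
p0 ∈ B0, q0 ∈ B0 → same block

YES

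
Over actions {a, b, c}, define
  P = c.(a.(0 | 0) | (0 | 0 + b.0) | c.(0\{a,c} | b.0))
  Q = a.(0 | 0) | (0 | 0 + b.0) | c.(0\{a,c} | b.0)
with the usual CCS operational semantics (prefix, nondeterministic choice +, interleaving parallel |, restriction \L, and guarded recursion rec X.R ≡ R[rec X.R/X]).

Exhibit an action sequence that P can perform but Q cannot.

cc

LTS(P): 13 reachable states
  m0 = c.(a.(0 | 0) | (0 | 0 + b.0) | c.(0\{a,c} | b.0)) ⊢ ··c··> m1
  m1 = a.(0 | 0) | (0 | 0 + b.0) | c.(0\{a,c} | b.0) ⊢ ··a··> m2, ··b··> m3, ··c··> m4
  m2 = 0 | 0 | (0 | 0 + b.0) | c.(0\{a,c} | b.0) ⊢ ··b··> m5, ··c··> m6
  m3 = a.(0 | 0) | 0 | c.(0\{a,c} | b.0) ⊢ ··a··> m5, ··c··> m7
  m4 = a.(0 | 0) | (0 | 0 + b.0) | (0\{a,c} | b.0) ⊢ ··a··> m6, ··b··> m7, ··b··> m8
  m5 = 0 | 0 | 0 | c.(0\{a,c} | b.0) ⊢ ··c··> m9
  m6 = 0 | 0 | (0 | 0 + b.0) | (0\{a,c} | b.0) ⊢ ··b··> m10, ··b··> m9
  m7 = a.(0 | 0) | 0 | (0\{a,c} | b.0) ⊢ ··a··> m9, ··b··> m11
  m8 = a.(0 | 0) | (0 | 0 + b.0) | (0\{a,c} | 0) ⊢ ··a··> m10, ··b··> m11
  m9 = 0 | 0 | 0 | (0\{a,c} | b.0) ⊢ ··b··> m12
  m10 = 0 | 0 | (0 | 0 + b.0) | (0\{a,c} | 0) ⊢ ··b··> m12
  m11 = a.(0 | 0) | 0 | (0\{a,c} | 0) ⊢ ··a··> m12
  m12 = 0 | 0 | 0 | (0\{a,c} | 0) ⊢ deadlocked
LTS(Q): 12 reachable states
  n0 = a.(0 | 0) | (0 | 0 + b.0) | c.(0\{a,c} | b.0) ⊢ ··a··> n1, ··b··> n2, ··c··> n3
  n1 = 0 | 0 | (0 | 0 + b.0) | c.(0\{a,c} | b.0) ⊢ ··b··> n4, ··c··> n5
  n2 = a.(0 | 0) | 0 | c.(0\{a,c} | b.0) ⊢ ··a··> n4, ··c··> n6
  n3 = a.(0 | 0) | (0 | 0 + b.0) | (0\{a,c} | b.0) ⊢ ··a··> n5, ··b··> n6, ··b··> n7
  n4 = 0 | 0 | 0 | c.(0\{a,c} | b.0) ⊢ ··c··> n8
  n5 = 0 | 0 | (0 | 0 + b.0) | (0\{a,c} | b.0) ⊢ ··b··> n8, ··b··> n9
  n6 = a.(0 | 0) | 0 | (0\{a,c} | b.0) ⊢ ··a··> n8, ··b··> n10
  n7 = a.(0 | 0) | (0 | 0 + b.0) | (0\{a,c} | 0) ⊢ ··a··> n9, ··b··> n10
  n8 = 0 | 0 | 0 | (0\{a,c} | b.0) ⊢ ··b··> n11
  n9 = 0 | 0 | (0 | 0 + b.0) | (0\{a,c} | 0) ⊢ ··b··> n11
  n10 = a.(0 | 0) | 0 | (0\{a,c} | 0) ⊢ ··a··> n11
  n11 = 0 | 0 | 0 | (0\{a,c} | 0) ⊢ deadlocked
Trace ⟨cc⟩ through P, begin at {m0}:
  after c @ step 1: {m1}
  after c @ step 2: {m4}
  ✓ P
Trace ⟨cc⟩ through Q, begin at {n0}:
  after c @ step 1: {n3}
  after c @ step 2: no successor for Q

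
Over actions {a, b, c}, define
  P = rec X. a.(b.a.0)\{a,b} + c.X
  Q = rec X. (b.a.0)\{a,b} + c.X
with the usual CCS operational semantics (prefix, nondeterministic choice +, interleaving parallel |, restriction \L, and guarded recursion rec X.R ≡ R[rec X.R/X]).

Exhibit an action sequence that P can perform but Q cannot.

a

LTS(P): 2 reachable states
  p0 = rec X. a.(b.a.0)\{a,b} + c.X has moves -a-> p1, -c-> p0
  p1 = (b.a.0)\{a,b} has moves (no moves)
LTS(Q): 1 reachable states
  q0 = rec X. (b.a.0)\{a,b} + c.X has moves -c-> q0
Trace ⟨a⟩ through P, begin at {p0}:
  after a @ step 1: {p1}
  P completes σ.
Trace ⟨a⟩ through Q, begin at {q0}:
  after a @ step 1: ∅  — Q cannot continue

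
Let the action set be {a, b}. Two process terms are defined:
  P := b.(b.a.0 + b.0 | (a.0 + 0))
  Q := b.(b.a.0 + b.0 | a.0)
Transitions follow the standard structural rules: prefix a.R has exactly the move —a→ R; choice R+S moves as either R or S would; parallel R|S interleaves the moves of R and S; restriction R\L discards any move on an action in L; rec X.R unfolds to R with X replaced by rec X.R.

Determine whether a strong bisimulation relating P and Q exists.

YES

Reachable graph of P (7 states):
  u0 = b.(b.a.0 + b.0 | (a.0 + 0)) | ··b··> u1
  u1 = b.a.0 + b.0 | (a.0 + 0) | ··a··> u2, ··b··> u3, ··b··> u4
  u2 = b.0 | 0 | ··b··> u5
  u3 = 0 | (a.0 + 0) | ··a··> u5
  u4 = a.0 | ··a··> u6
  u5 = 0 | 0 | (no moves)
  u6 = 0 | (no moves)
Reachable graph of Q (7 states):
  v0 = b.(b.a.0 + b.0 | a.0) | ··b··> v1
  v1 = b.a.0 + b.0 | a.0 | ··a··> v2, ··b··> v3, ··b··> v4
  v2 = b.0 | 0 | ··b··> v5
  v3 = 0 | a.0 | ··a··> v5
  v4 = a.0 | ··a··> v6
  v5 = 0 | 0 | (no moves)
  v6 = 0 | (no moves)
Coarsest stable partition (strong bisimilarity classes):
  B0 = {u0, v0}
  B1 = {u1, v1}
  B2 = {u3, u4, v3, v4}
  B3 = {u5, u6, v5, v6}
  B4 = {u2, v2}
u0 ∈ B0, v0 ∈ B0 → same block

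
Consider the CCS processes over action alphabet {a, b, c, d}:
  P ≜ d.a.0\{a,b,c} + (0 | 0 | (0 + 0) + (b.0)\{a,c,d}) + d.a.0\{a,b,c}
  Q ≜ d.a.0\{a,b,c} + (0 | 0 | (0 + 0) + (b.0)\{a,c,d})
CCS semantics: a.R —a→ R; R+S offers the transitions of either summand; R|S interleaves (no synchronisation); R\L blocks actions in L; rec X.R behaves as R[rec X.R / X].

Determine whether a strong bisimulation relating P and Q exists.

YES

P's transition system — 4 states:
  p0 = d.a.0\{a,b,c} + (0 | 0 | (0 + 0) + (b.0)\{a,c,d}) + d.a.0\{a,b,c} → --b--▸ p1, --d--▸ p2
  p1 = 0\{a,c,d} → (no moves)
  p2 = a.0\{a,b,c} → --a--▸ p3
  p3 = 0\{a,b,c} → (no moves)
Q's transition system — 4 states:
  q0 = d.a.0\{a,b,c} + (0 | 0 | (0 + 0) + (b.0)\{a,c,d}) → --b--▸ q1, --d--▸ q2
  q1 = 0\{a,c,d} → (no moves)
  q2 = a.0\{a,b,c} → --a--▸ q3
  q3 = 0\{a,b,c} → (no moves)
Bisimilarity quotient blocks:
  B0 = {p0, q0}
  B1 = {p2, q2}
  B2 = {p1, p3, q1, q3}
p0 ∈ B0, q0 ∈ B0 → same block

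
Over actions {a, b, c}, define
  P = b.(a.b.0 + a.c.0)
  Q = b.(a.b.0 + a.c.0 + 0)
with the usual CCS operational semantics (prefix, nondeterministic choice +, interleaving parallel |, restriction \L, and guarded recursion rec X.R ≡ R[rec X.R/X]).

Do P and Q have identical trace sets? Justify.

YES

Reachable graph of P (5 states):
  m0 = b.(a.b.0 + a.c.0) → -b-> m1
  m1 = a.b.0 + a.c.0 → -a-> m2, -a-> m3
  m2 = b.0 → -b-> m4
  m3 = c.0 → -c-> m4
  m4 = 0 → deadlocked
Reachable graph of Q (5 states):
  n0 = b.(a.b.0 + a.c.0 + 0) → -b-> n1
  n1 = a.b.0 + a.c.0 + 0 → -a-> n2, -a-> n3
  n2 = b.0 → -b-> n4
  n3 = c.0 → -c-> n4
  n4 = 0 → deadlocked
Partition-refinement fixed point:
  B0 = {m0, n0}
  B1 = {m1, n1}
  B2 = {m2, n2}
  B3 = {m4, n4}
  B4 = {m3, n3}
m0 ∈ B0, n0 ∈ B0 → same block
Bisimilar ⇒ trace-equivalent.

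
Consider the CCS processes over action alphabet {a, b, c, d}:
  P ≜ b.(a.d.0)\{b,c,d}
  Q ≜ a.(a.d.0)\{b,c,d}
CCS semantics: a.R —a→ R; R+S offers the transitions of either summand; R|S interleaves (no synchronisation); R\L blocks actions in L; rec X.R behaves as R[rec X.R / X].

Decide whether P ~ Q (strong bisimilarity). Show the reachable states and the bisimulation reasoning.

LTS(P): 3 reachable states
  m0 = b.(a.d.0)\{b,c,d} ⊢ -b-> m1
  m1 = (a.d.0)\{b,c,d} ⊢ -a-> m2
  m2 = (d.0)\{b,c,d} ⊢ ∅
LTS(Q): 3 reachable states
  n0 = a.(a.d.0)\{b,c,d} ⊢ -a-> n1
  n1 = (a.d.0)\{b,c,d} ⊢ -a-> n2
  n2 = (d.0)\{b,c,d} ⊢ ∅
Coarsest stable partition (strong bisimilarity classes):
  B0 = {m0}
  B1 = {m1, n1}
  B2 = {m2, n2}
  B3 = {n0}
m0 ∈ B0, n0 ∈ B3 → different blocks

NO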